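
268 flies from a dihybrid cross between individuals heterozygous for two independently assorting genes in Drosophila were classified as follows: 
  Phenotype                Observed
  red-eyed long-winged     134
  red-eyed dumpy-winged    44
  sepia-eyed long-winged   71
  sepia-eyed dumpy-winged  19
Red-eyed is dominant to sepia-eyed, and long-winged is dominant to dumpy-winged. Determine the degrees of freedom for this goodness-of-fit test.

3

A dihybrid F₂ with independent assortment and complete dominance at both loci gives a 9:3:3:1 phenotypic ratio.
A goodness-of-fit test with 4 phenotype classes has df = 4 − 1 = 3.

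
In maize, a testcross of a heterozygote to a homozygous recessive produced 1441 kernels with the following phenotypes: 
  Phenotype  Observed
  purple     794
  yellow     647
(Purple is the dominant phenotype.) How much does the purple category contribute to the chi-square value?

7.498

A testcross of a heterozygote (Aa × aa) gives a 1:1 phenotypic ratio.
The 1:1 ratio has 2 parts, so with N = 1441 the expected counts are:
  purple: 1441 × 1/2 = 720.5
  yellow: 1441 × 1/2 = 720.5
Contribution of purple: (794 − 720.5)² / 720.5 = 7.4979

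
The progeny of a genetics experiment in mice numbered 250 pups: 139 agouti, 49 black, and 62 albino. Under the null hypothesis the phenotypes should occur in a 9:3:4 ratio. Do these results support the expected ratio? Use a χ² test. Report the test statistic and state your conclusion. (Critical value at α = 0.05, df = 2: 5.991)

Total ratio parts = 16. Expected numbers out of 250:
  agouti: 250 × 9/16 = 140.625
  black: 250 × 3/16 = 46.875
  albino: 250 × 4/16 = 62.5
χ² = Σ (O − E)² / E
  agouti: (139 − 140.625)² / 140.625 = 0.0188
  black: (49 − 46.875)² / 46.875 = 0.0963
  albino: (62 − 62.5)² / 62.5 = 0.0040
χ² = 0.0188 + 0.0963 + 0.0040 = 0.1191 ≈ 0.119
Degrees of freedom = 3 − 1 = 2; critical value at α = 0.05 is 5.991.
Since 0.119 < 5.991, we fail to reject the null hypothesis — the data are consistent with the 9:3:4 ratio.

0.119; consistent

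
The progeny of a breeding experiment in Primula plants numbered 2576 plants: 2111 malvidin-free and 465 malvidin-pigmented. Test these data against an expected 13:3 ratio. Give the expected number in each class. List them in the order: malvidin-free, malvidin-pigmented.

Total ratio parts = 16. Expected numbers out of 2576:
  malvidin-free: 2576 × 13/16 = 2093
  malvidin-pigmented: 2576 × 3/16 = 483

2093, 483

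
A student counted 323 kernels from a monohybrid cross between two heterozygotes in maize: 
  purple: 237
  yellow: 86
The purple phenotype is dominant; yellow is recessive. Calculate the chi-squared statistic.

0.455

For a monohybrid cross between heterozygotes with complete dominance, the expected phenotypic ratio is 3:1.
Expected counts for N = 323 under a 3:1 ratio (total parts = 4):
  purple: 323 × 3/4 = 242.25
  yellow: 323 × 1/4 = 80.75
χ² = Σ (O − E)² / E
  purple: (237 − 242.25)² / 242.25 = 0.1138
  yellow: (86 − 80.75)² / 80.75 = 0.3413
χ² = 0.1138 + 0.3413 = 0.4551 ≈ 0.455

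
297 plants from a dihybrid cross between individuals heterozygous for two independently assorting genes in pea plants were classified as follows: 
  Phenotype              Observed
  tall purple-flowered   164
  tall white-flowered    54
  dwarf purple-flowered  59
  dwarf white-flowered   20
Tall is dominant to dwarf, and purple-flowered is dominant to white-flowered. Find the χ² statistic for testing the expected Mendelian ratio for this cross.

A dihybrid F₂ with independent assortment and complete dominance at both loci gives a 9:3:3:1 phenotypic ratio.
Total ratio parts = 16. Expected numbers out of 297:
  tall purple-flowered: 297 × 9/16 = 167.0625
  tall white-flowered: 297 × 3/16 = 55.6875
  dwarf purple-flowered: 297 × 3/16 = 55.6875
  dwarf white-flowered: 297 × 1/16 = 18.5625
χ² = Σ (O − E)² / E
  tall purple-flowered: (164 − 167.0625)² / 167.0625 = 0.0561
  tall white-flowered: (54 − 55.6875)² / 55.6875 = 0.0511
  dwarf purple-flowered: (59 − 55.6875)² / 55.6875 = 0.1970
  dwarf white-flowered: (20 − 18.5625)² / 18.5625 = 0.1113
χ² = 0.0561 + 0.0511 + 0.1970 + 0.1113 = 0.4155 ≈ 0.416

0.416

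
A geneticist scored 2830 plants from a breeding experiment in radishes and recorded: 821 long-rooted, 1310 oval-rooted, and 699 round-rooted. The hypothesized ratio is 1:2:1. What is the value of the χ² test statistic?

The 1:2:1 ratio has 4 parts, so with N = 2830 the expected counts are:
  long-rooted: 2830 × 1/4 = 707.5
  oval-rooted: 2830 × 2/4 = 1415
  round-rooted: 2830 × 1/4 = 707.5
χ² = Σ (O − E)² / E
  long-rooted: (821 − 707.5)² / 707.5 = 18.2081
  oval-rooted: (1310 − 1415)² / 1415 = 7.7915
  round-rooted: (699 − 707.5)² / 707.5 = 0.1021
χ² = 18.2081 + 7.7915 + 0.1021 = 26.1017 ≈ 26.102

26.102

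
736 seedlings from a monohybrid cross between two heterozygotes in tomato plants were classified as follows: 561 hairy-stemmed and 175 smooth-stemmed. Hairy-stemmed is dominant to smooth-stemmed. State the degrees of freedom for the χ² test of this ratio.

1

For a monohybrid cross between heterozygotes with complete dominance, the expected phenotypic ratio is 3:1.
A goodness-of-fit test with 2 phenotype classes has df = 2 − 1 = 1.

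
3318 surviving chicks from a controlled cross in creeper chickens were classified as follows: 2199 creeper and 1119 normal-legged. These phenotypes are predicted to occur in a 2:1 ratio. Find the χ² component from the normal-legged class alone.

The 2:1 ratio has 3 parts, so with N = 3318 the expected counts are:
  creeper: 3318 × 2/3 = 2212
  normal-legged: 3318 × 1/3 = 1106
Contribution of normal-legged: (1119 − 1106)² / 1106 = 0.1528

0.153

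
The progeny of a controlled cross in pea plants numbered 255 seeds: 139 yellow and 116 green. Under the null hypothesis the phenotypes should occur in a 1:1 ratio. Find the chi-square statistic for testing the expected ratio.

Under the 1:1 hypothesis (Σ ratio = 2, N = 255):
  yellow: 255 × 1/2 = 127.5
  green: 255 × 1/2 = 127.5
χ² = Σ (O − E)² / E
  yellow: (139 − 127.5)² / 127.5 = 1.0373
  green: (116 − 127.5)² / 127.5 = 1.0373
χ² = 1.0373 + 1.0373 = 2.0746 ≈ 2.075

2.075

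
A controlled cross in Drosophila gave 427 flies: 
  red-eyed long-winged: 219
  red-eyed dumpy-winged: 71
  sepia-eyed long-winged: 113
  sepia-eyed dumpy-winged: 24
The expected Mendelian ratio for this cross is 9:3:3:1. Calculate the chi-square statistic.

16.716

The 9:3:3:1 ratio has 16 parts, so with N = 427 the expected counts are:
  red-eyed long-winged: 427 × 9/16 = 240.1875
  red-eyed dumpy-winged: 427 × 3/16 = 80.0625
  sepia-eyed long-winged: 427 × 3/16 = 80.0625
  sepia-eyed dumpy-winged: 427 × 1/16 = 26.6875
χ² = Σ (O − E)² / E
  red-eyed long-winged: (219 − 240.1875)² / 240.1875 = 1.8690
  red-eyed dumpy-winged: (71 − 80.0625)² / 80.0625 = 1.0258
  sepia-eyed long-winged: (113 − 80.0625)² / 80.0625 = 13.5504
  sepia-eyed dumpy-winged: (24 − 26.6875)² / 26.6875 = 0.2706
χ² = 1.8690 + 1.0258 + 13.5504 + 0.2706 = 16.7158 ≈ 16.716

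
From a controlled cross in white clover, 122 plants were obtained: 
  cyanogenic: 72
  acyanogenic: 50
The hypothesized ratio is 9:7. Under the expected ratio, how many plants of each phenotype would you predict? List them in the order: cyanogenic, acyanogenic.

68.625, 53.375

Expected counts for N = 122 under a 9:7 ratio (total parts = 16):
  cyanogenic: 122 × 9/16 = 68.625
  acyanogenic: 122 × 7/16 = 53.375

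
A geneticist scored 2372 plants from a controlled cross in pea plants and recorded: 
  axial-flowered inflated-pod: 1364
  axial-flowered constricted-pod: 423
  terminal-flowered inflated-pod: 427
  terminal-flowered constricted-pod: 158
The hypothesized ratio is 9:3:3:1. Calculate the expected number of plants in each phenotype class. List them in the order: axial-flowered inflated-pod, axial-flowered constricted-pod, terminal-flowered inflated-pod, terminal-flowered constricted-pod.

1334.25, 444.75, 444.75, 148.25

Expected counts for N = 2372 under a 9:3:3:1 ratio (total parts = 16):
  axial-flowered inflated-pod: 2372 × 9/16 = 1334.25
  axial-flowered constricted-pod: 2372 × 3/16 = 444.75
  terminal-flowered inflated-pod: 2372 × 3/16 = 444.75
  terminal-flowered constricted-pod: 2372 × 1/16 = 148.25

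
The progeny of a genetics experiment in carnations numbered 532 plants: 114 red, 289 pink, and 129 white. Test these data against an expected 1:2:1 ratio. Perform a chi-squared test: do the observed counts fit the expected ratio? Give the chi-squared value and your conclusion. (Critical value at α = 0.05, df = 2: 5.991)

4.823; consistent

The 1:2:1 ratio has 4 parts, so with N = 532 the expected counts are:
  red: 532 × 1/4 = 133
  pink: 532 × 2/4 = 266
  white: 532 × 1/4 = 133
χ² = Σ (O − E)² / E
  red: (114 − 133)² / 133 = 2.7143
  pink: (289 − 266)² / 266 = 1.9887
  white: (129 − 133)² / 133 = 0.1203
χ² = 2.7143 + 1.9887 + 0.1203 = 4.8233 ≈ 4.823
Degrees of freedom = 3 − 1 = 2; critical value at α = 0.05 is 5.991.
Since 4.823 < 5.991, we fail to reject the null hypothesis — the data are consistent with the 1:2:1 ratio.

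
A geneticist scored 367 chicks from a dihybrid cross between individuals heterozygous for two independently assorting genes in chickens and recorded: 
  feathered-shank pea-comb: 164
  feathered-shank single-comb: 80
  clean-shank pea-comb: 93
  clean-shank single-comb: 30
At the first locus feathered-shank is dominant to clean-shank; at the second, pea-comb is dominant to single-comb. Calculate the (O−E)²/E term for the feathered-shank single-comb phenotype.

1.819

A dihybrid F₂ with independent assortment and complete dominance at both loci gives a 9:3:3:1 phenotypic ratio.
The 9:3:3:1 ratio has 16 parts, so with N = 367 the expected counts are:
  feathered-shank pea-comb: 367 × 9/16 = 206.4375
  feathered-shank single-comb: 367 × 3/16 = 68.8125
  clean-shank pea-comb: 367 × 3/16 = 68.8125
  clean-shank single-comb: 367 × 1/16 = 22.9375
Contribution of feathered-shank single-comb: (80 − 68.8125)² / 68.8125 = 1.8189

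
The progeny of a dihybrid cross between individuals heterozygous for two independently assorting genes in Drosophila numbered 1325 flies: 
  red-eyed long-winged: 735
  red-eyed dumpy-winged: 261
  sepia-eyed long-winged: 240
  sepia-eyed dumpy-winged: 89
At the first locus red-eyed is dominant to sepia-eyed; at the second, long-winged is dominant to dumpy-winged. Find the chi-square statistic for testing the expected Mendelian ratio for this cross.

1.527

A dihybrid F₂ with independent assortment and complete dominance at both loci gives a 9:3:3:1 phenotypic ratio.
Expected counts for N = 1325 under a 9:3:3:1 ratio (total parts = 16):
  red-eyed long-winged: 1325 × 9/16 = 745.3125
  red-eyed dumpy-winged: 1325 × 3/16 = 248.4375
  sepia-eyed long-winged: 1325 × 3/16 = 248.4375
  sepia-eyed dumpy-winged: 1325 × 1/16 = 82.8125
χ² = Σ (O − E)² / E
  red-eyed long-winged: (735 − 745.3125)² / 745.3125 = 0.1427
  red-eyed dumpy-winged: (261 − 248.4375)² / 248.4375 = 0.6352
  sepia-eyed long-winged: (240 − 248.4375)² / 248.4375 = 0.2866
  sepia-eyed dumpy-winged: (89 − 82.8125)² / 82.8125 = 0.4623
χ² = 0.1427 + 0.6352 + 0.2866 + 0.4623 = 1.5268 ≈ 1.527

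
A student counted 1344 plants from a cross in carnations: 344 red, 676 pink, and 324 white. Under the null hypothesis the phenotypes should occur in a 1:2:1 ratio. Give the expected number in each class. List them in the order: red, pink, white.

Expected counts for N = 1344 under a 1:2:1 ratio (total parts = 4):
  red: 1344 × 1/4 = 336
  pink: 1344 × 2/4 = 672
  white: 1344 × 1/4 = 336

336, 672, 336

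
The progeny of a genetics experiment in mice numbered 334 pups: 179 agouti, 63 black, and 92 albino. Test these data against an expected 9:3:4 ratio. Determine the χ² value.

1.287

The 9:3:4 ratio has 16 parts, so with N = 334 the expected counts are:
  agouti: 334 × 9/16 = 187.875
  black: 334 × 3/16 = 62.625
  albino: 334 × 4/16 = 83.5
χ² = Σ (O − E)² / E
  agouti: (179 − 187.875)² / 187.875 = 0.4192
  black: (63 − 62.625)² / 62.625 = 0.0022
  albino: (92 − 83.5)² / 83.5 = 0.8653
χ² = 0.4192 + 0.0022 + 0.8653 = 1.2867 ≈ 1.287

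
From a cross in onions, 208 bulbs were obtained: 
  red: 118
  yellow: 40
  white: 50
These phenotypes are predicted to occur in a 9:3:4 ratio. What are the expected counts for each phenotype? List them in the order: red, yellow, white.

Under the 9:3:4 hypothesis (Σ ratio = 16, N = 208):
  red: 208 × 9/16 = 117
  yellow: 208 × 3/16 = 39
  white: 208 × 4/16 = 52

117, 39, 52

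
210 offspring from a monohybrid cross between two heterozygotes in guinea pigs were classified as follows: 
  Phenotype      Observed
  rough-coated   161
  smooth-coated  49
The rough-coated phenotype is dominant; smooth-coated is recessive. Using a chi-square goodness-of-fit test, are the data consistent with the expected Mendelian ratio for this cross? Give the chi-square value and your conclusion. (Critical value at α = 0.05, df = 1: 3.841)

For a monohybrid cross between heterozygotes with complete dominance, the expected phenotypic ratio is 3:1.
Under the 3:1 hypothesis (Σ ratio = 4, N = 210):
  rough-coated: 210 × 3/4 = 157.5
  smooth-coated: 210 × 1/4 = 52.5
χ² = Σ (O − E)² / E
  rough-coated: (161 − 157.5)² / 157.5 = 0.0778
  smooth-coated: (49 − 52.5)² / 52.5 = 0.2333
χ² = 0.0778 + 0.2333 = 0.3111 ≈ 0.311
Degrees of freedom = 2 − 1 = 1; critical value at α = 0.05 is 3.841.
Since 0.311 < 3.841, we fail to reject the null hypothesis — the data are consistent with the 3:1 ratio.

0.311; consistent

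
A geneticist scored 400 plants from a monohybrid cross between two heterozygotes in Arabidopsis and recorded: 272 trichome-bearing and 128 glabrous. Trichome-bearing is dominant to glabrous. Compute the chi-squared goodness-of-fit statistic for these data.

For a monohybrid cross between heterozygotes with complete dominance, the expected phenotypic ratio is 3:1.
The 3:1 ratio has 4 parts, so with N = 400 the expected counts are:
  trichome-bearing: 400 × 3/4 = 300
  glabrous: 400 × 1/4 = 100
χ² = Σ (O − E)² / E
  trichome-bearing: (272 − 300)² / 300 = 2.6133
  glabrous: (128 − 100)² / 100 = 7.8400
χ² = 2.6133 + 7.8400 = 10.4533 ≈ 10.453

10.453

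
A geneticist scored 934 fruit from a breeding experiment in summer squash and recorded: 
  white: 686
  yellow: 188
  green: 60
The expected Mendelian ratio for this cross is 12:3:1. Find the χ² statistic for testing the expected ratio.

Total ratio parts = 16. Expected numbers out of 934:
  white: 934 × 12/16 = 700.5
  yellow: 934 × 3/16 = 175.125
  green: 934 × 1/16 = 58.375
χ² = Σ (O − E)² / E
  white: (686 − 700.5)² / 700.5 = 0.3001
  yellow: (188 − 175.125)² / 175.125 = 0.9466
  green: (60 − 58.375)² / 58.375 = 0.0452
χ² = 0.3001 + 0.9466 + 0.0452 = 1.2919 ≈ 1.292

1.292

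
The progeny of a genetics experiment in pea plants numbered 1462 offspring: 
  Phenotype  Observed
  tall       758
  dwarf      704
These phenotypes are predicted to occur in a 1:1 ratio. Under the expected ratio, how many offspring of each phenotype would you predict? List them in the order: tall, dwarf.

731, 731

The 1:1 ratio has 2 parts, so with N = 1462 the expected counts are:
  tall: 1462 × 1/2 = 731
  dwarf: 1462 × 1/2 = 731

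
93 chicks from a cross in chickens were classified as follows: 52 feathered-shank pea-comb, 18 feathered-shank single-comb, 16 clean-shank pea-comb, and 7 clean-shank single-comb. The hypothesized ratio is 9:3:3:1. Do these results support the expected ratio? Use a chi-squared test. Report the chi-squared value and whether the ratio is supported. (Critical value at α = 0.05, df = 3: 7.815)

0.381; consistent

Under the 9:3:3:1 hypothesis (Σ ratio = 16, N = 93):
  feathered-shank pea-comb: 93 × 9/16 = 52.3125
  feathered-shank single-comb: 93 × 3/16 = 17.4375
  clean-shank pea-comb: 93 × 3/16 = 17.4375
  clean-shank single-comb: 93 × 1/16 = 5.8125
χ² = Σ (O − E)² / E
  feathered-shank pea-comb: (52 − 52.3125)² / 52.3125 = 0.0019
  feathered-shank single-comb: (18 − 17.4375)² / 17.4375 = 0.0181
  clean-shank pea-comb: (16 − 17.4375)² / 17.4375 = 0.1185
  clean-shank single-comb: (7 − 5.8125)² / 5.8125 = 0.2426
χ² = 0.0019 + 0.0181 + 0.1185 + 0.2426 = 0.3811 ≈ 0.381
Degrees of freedom = 4 − 1 = 3; critical value at α = 0.05 is 7.815.
Since 0.381 < 7.815, we fail to reject the null hypothesis — the data are consistent with the 9:3:3:1 ratio.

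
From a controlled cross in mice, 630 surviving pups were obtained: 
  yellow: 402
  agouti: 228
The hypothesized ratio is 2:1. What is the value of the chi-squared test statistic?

2.314

The 2:1 ratio has 3 parts, so with N = 630 the expected counts are:
  yellow: 630 × 2/3 = 420
  agouti: 630 × 1/3 = 210
χ² = Σ (O − E)² / E
  yellow: (402 − 420)² / 420 = 0.7714
  agouti: (228 − 210)² / 210 = 1.5429
χ² = 0.7714 + 1.5429 = 2.3143 ≈ 2.314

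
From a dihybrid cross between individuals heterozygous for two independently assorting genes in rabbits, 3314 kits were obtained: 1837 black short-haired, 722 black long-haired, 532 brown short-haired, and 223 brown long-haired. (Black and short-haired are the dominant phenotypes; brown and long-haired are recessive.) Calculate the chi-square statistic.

30.762

A dihybrid F₂ with independent assortment and complete dominance at both loci gives a 9:3:3:1 phenotypic ratio.
Total ratio parts = 16. Expected numbers out of 3314:
  black short-haired: 3314 × 9/16 = 1864.125
  black long-haired: 3314 × 3/16 = 621.375
  brown short-haired: 3314 × 3/16 = 621.375
  brown long-haired: 3314 × 1/16 = 207.125
χ² = Σ (O − E)² / E
  black short-haired: (1837 − 1864.125)² / 1864.125 = 0.3947
  black long-haired: (722 − 621.375)² / 621.375 = 16.2951
  brown short-haired: (532 − 621.375)² / 621.375 = 12.8552
  brown long-haired: (223 − 207.125)² / 207.125 = 1.2167
χ² = 0.3947 + 16.2951 + 12.8552 + 1.2167 = 30.7617 ≈ 30.762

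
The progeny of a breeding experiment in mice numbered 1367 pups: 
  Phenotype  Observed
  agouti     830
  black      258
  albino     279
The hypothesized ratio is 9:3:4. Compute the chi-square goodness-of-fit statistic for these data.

16.382

The 9:3:4 ratio has 16 parts, so with N = 1367 the expected counts are:
  agouti: 1367 × 9/16 = 768.9375
  black: 1367 × 3/16 = 256.3125
  albino: 1367 × 4/16 = 341.75
χ² = Σ (O − E)² / E
  agouti: (830 − 768.9375)² / 768.9375 = 4.8491
  black: (258 − 256.3125)² / 256.3125 = 0.0111
  albino: (279 − 341.75)² / 341.75 = 11.5218
χ² = 4.8491 + 0.0111 + 11.5218 = 16.382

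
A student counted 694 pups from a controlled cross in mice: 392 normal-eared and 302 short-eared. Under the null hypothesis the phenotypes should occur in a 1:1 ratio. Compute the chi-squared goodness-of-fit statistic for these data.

Under the 1:1 hypothesis (Σ ratio = 2, N = 694):
  normal-eared: 694 × 1/2 = 347
  short-eared: 694 × 1/2 = 347
χ² = Σ (O − E)² / E
  normal-eared: (392 − 347)² / 347 = 5.8357
  short-eared: (302 − 347)² / 347 = 5.8357
χ² = 5.8357 + 5.8357 = 11.6714 ≈ 11.671

11.671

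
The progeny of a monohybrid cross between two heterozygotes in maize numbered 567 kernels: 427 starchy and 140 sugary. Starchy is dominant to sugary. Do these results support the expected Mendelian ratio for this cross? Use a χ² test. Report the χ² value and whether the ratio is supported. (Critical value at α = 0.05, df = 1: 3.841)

For a monohybrid cross between heterozygotes with complete dominance, the expected phenotypic ratio is 3:1.
Total ratio parts = 4. Expected numbers out of 567:
  starchy: 567 × 3/4 = 425.25
  sugary: 567 × 1/4 = 141.75
χ² = Σ (O − E)² / E
  starchy: (427 − 425.25)² / 425.25 = 0.0072
  sugary: (140 − 141.75)² / 141.75 = 0.0216
χ² = 0.0072 + 0.0216 = 0.0288 ≈ 0.029
Degrees of freedom = 2 − 1 = 1; critical value at α = 0.05 is 3.841.
Since 0.029 < 3.841, we fail to reject the null hypothesis — the data are consistent with the 3:1 ratio.

0.029; consistent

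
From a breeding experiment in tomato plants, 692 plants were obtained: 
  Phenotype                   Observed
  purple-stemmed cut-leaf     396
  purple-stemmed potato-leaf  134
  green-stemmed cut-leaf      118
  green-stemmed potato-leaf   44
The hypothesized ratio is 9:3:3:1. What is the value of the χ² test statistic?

1.333

Expected counts for N = 692 under a 9:3:3:1 ratio (total parts = 16):
  purple-stemmed cut-leaf: 692 × 9/16 = 389.25
  purple-stemmed potato-leaf: 692 × 3/16 = 129.75
  green-stemmed cut-leaf: 692 × 3/16 = 129.75
  green-stemmed potato-leaf: 692 × 1/16 = 43.25
χ² = Σ (O − E)² / E
  purple-stemmed cut-leaf: (396 − 389.25)² / 389.25 = 0.1171
  purple-stemmed potato-leaf: (134 − 129.75)² / 129.75 = 0.1392
  green-stemmed cut-leaf: (118 − 129.75)² / 129.75 = 1.0641
  green-stemmed potato-leaf: (44 − 43.25)² / 43.25 = 0.0130
χ² = 0.1171 + 0.1392 + 1.0641 + 0.0130 = 1.3334 ≈ 1.333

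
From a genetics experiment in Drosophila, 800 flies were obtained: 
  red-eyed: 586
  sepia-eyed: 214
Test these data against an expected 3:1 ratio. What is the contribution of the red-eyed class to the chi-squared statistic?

Under the 3:1 hypothesis (Σ ratio = 4, N = 800):
  red-eyed: 800 × 3/4 = 600
  sepia-eyed: 800 × 1/4 = 200
Contribution of red-eyed: (586 − 600)² / 600 = 0.3267

0.327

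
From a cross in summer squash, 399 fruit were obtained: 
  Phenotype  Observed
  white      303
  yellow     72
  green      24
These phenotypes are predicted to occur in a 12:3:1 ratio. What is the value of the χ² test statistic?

0.188

The 12:3:1 ratio has 16 parts, so with N = 399 the expected counts are:
  white: 399 × 12/16 = 299.25
  yellow: 399 × 3/16 = 74.8125
  green: 399 × 1/16 = 24.9375
χ² = Σ (O − E)² / E
  white: (303 − 299.25)² / 299.25 = 0.0470
  yellow: (72 − 74.8125)² / 74.8125 = 0.1057
  green: (24 − 24.9375)² / 24.9375 = 0.0352
χ² = 0.0470 + 0.1057 + 0.0352 = 0.1879 ≈ 0.188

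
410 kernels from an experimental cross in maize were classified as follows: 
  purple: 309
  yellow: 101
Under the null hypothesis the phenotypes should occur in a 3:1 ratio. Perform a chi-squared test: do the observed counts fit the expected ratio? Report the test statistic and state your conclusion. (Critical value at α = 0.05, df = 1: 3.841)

0.029; consistent

Expected counts for N = 410 under a 3:1 ratio (total parts = 4):
  purple: 410 × 3/4 = 307.5
  yellow: 410 × 1/4 = 102.5
χ² = Σ (O − E)² / E
  purple: (309 − 307.5)² / 307.5 = 0.0073
  yellow: (101 − 102.5)² / 102.5 = 0.0220
χ² = 0.0073 + 0.0220 = 0.0293 ≈ 0.029
Degrees of freedom = 2 − 1 = 1; critical value at α = 0.05 is 3.841.
Since 0.029 < 3.841, we fail to reject the null hypothesis — the data are consistent with the 3:1 ratio.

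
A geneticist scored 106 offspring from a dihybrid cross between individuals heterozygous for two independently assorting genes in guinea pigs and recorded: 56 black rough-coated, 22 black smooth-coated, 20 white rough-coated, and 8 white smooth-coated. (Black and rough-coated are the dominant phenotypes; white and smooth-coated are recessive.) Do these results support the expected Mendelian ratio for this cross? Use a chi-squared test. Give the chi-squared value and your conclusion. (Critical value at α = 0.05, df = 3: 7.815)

A dihybrid F₂ with independent assortment and complete dominance at both loci gives a 9:3:3:1 phenotypic ratio.
Under the 9:3:3:1 hypothesis (Σ ratio = 16, N = 106):
  black rough-coated: 106 × 9/16 = 59.625
  black smooth-coated: 106 × 3/16 = 19.875
  white rough-coated: 106 × 3/16 = 19.875
  white smooth-coated: 106 × 1/16 = 6.625
χ² = Σ (O − E)² / E
  black rough-coated: (56 − 59.625)² / 59.625 = 0.2204
  black smooth-coated: (22 − 19.875)² / 19.875 = 0.2272
  white rough-coated: (20 − 19.875)² / 19.875 = 0.0008
  white smooth-coated: (8 − 6.625)² / 6.625 = 0.2854
χ² = 0.2204 + 0.2272 + 0.0008 + 0.2854 = 0.7338 ≈ 0.734
Degrees of freedom = 4 − 1 = 3; critical value at α = 0.05 is 7.815.
Since 0.734 < 7.815, we fail to reject the null hypothesis — the data are consistent with the 9:3:3:1 ratio.

0.734; consistent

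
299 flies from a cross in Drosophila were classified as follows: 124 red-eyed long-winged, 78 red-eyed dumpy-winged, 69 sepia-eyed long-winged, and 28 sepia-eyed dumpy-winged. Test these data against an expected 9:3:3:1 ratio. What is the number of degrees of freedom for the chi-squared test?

3

A goodness-of-fit test with 4 phenotype classes has df = 4 − 1 = 3.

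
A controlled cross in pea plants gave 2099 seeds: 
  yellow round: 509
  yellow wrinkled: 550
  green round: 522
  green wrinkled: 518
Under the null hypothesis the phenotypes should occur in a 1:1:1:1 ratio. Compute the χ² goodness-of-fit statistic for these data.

Total ratio parts = 4. Expected numbers out of 2099:
  yellow round: 2099 × 1/4 = 524.75
  yellow wrinkled: 2099 × 1/4 = 524.75
  green round: 2099 × 1/4 = 524.75
  green wrinkled: 2099 × 1/4 = 524.75
χ² = Σ (O − E)² / E
  yellow round: (509 − 524.75)² / 524.75 = 0.4727
  yellow wrinkled: (550 − 524.75)² / 524.75 = 1.2150
  green round: (522 − 524.75)² / 524.75 = 0.0144
  green wrinkled: (518 − 524.75)² / 524.75 = 0.0868
χ² = 0.4727 + 1.2150 + 0.0144 + 0.0868 = 1.7889 ≈ 1.789

1.789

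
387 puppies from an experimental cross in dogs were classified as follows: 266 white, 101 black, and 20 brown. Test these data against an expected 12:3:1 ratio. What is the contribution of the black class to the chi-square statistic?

Under the 12:3:1 hypothesis (Σ ratio = 16, N = 387):
  white: 387 × 12/16 = 290.25
  black: 387 × 3/16 = 72.5625
  brown: 387 × 1/16 = 24.1875
Contribution of black: (101 − 72.5625)² / 72.5625 = 11.1448

11.145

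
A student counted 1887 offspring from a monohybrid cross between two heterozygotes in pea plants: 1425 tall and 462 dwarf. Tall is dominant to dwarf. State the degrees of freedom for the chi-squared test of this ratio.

For a monohybrid cross between heterozygotes with complete dominance, the expected phenotypic ratio is 3:1.
A goodness-of-fit test with 2 phenotype classes has df = 2 − 1 = 1.

1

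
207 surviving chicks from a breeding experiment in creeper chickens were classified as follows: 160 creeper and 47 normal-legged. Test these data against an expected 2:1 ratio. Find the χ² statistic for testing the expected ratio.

Under the 2:1 hypothesis (Σ ratio = 3, N = 207):
  creeper: 207 × 2/3 = 138
  normal-legged: 207 × 1/3 = 69
χ² = Σ (O − E)² / E
  creeper: (160 − 138)² / 138 = 3.5072
  normal-legged: (47 − 69)² / 69 = 7.0145
χ² = 3.5072 + 7.0145 = 10.5217 ≈ 10.522

10.522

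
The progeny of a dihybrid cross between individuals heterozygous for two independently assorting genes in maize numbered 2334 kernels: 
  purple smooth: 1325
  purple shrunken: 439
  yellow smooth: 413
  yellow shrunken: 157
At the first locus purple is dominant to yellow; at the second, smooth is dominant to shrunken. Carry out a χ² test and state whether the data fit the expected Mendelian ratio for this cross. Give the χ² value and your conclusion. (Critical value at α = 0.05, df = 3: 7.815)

2.350; consistent

A dihybrid F₂ with independent assortment and complete dominance at both loci gives a 9:3:3:1 phenotypic ratio.
Expected counts for N = 2334 under a 9:3:3:1 ratio (total parts = 16):
  purple smooth: 2334 × 9/16 = 1312.875
  purple shrunken: 2334 × 3/16 = 437.625
  yellow smooth: 2334 × 3/16 = 437.625
  yellow shrunken: 2334 × 1/16 = 145.875
χ² = Σ (O − E)² / E
  purple smooth: (1325 − 1312.875)² / 1312.875 = 0.1120
  purple shrunken: (439 − 437.625)² / 437.625 = 0.0043
  yellow smooth: (413 − 437.625)² / 437.625 = 1.3856
  yellow shrunken: (157 − 145.875)² / 145.875 = 0.8484
χ² = 0.1120 + 0.0043 + 1.3856 + 0.8484 = 2.3503 ≈ 2.350
Degrees of freedom = 4 − 1 = 3; critical value at α = 0.05 is 7.815.
Since 2.350 < 7.815, we fail to reject the null hypothesis — the data are consistent with the 9:3:3:1 ratio.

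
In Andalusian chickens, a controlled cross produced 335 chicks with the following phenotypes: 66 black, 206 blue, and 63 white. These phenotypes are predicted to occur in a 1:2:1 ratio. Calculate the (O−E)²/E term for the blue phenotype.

Under the 1:2:1 hypothesis (Σ ratio = 4, N = 335):
  black: 335 × 1/4 = 83.75
  blue: 335 × 2/4 = 167.5
  white: 335 × 1/4 = 83.75
Contribution of blue: (206 − 167.5)² / 167.5 = 8.8493

8.849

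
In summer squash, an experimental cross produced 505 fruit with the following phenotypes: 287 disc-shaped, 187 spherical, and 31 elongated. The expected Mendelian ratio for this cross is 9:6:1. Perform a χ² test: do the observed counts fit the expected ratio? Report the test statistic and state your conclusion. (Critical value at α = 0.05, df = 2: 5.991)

0.070; consistent

The 9:6:1 ratio has 16 parts, so with N = 505 the expected counts are:
  disc-shaped: 505 × 9/16 = 284.0625
  spherical: 505 × 6/16 = 189.375
  elongated: 505 × 1/16 = 31.5625
χ² = Σ (O − E)² / E
  disc-shaped: (287 − 284.0625)² / 284.0625 = 0.0304
  spherical: (187 − 189.375)² / 189.375 = 0.0298
  elongated: (31 − 31.5625)² / 31.5625 = 0.0100
χ² = 0.0304 + 0.0298 + 0.0100 = 0.0702 ≈ 0.070
Degrees of freedom = 3 − 1 = 2; critical value at α = 0.05 is 5.991.
Since 0.070 < 5.991, we fail to reject the null hypothesis — the data are consistent with the 9:6:1 ratio.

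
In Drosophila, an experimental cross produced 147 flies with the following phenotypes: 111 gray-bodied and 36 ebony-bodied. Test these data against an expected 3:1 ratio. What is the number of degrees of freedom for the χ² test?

A goodness-of-fit test with 2 phenotype classes has df = 2 − 1 = 1.

1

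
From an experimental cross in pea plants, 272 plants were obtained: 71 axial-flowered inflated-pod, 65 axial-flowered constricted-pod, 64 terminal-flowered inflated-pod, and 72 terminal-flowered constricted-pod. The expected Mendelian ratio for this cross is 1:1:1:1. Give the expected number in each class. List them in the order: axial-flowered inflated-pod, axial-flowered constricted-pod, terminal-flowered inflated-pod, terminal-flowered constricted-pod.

Under the 1:1:1:1 hypothesis (Σ ratio = 4, N = 272):
  axial-flowered inflated-pod: 272 × 1/4 = 68
  axial-flowered constricted-pod: 272 × 1/4 = 68
  terminal-flowered inflated-pod: 272 × 1/4 = 68
  terminal-flowered constricted-pod: 272 × 1/4 = 68

68, 68, 68, 68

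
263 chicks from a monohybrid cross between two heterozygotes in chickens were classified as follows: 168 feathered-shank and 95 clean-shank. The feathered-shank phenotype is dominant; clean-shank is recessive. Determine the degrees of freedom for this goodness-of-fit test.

1

For a monohybrid cross between heterozygotes with complete dominance, the expected phenotypic ratio is 3:1.
A goodness-of-fit test with 2 phenotype classes has df = 2 − 1 = 1.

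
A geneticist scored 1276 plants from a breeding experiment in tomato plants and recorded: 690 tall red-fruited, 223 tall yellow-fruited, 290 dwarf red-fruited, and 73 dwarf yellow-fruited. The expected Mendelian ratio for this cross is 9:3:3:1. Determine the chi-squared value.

13.513

Under the 9:3:3:1 hypothesis (Σ ratio = 16, N = 1276):
  tall red-fruited: 1276 × 9/16 = 717.75
  tall yellow-fruited: 1276 × 3/16 = 239.25
  dwarf red-fruited: 1276 × 3/16 = 239.25
  dwarf yellow-fruited: 1276 × 1/16 = 79.75
χ² = Σ (O − E)² / E
  tall red-fruited: (690 − 717.75)² / 717.75 = 1.0729
  tall yellow-fruited: (223 − 239.25)² / 239.25 = 1.1037
  dwarf red-fruited: (290 − 239.25)² / 239.25 = 10.7652
  dwarf yellow-fruited: (73 − 79.75)² / 79.75 = 0.5713
χ² = 1.0729 + 1.1037 + 10.7652 + 0.5713 = 13.5131 ≈ 13.513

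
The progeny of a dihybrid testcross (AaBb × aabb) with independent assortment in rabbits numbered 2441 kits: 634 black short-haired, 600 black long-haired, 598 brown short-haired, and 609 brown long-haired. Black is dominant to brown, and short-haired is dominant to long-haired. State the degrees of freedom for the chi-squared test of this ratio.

A dihybrid testcross with independent assortment gives a 1:1:1:1 ratio.
A goodness-of-fit test with 4 phenotype classes has df = 4 − 1 = 3.

3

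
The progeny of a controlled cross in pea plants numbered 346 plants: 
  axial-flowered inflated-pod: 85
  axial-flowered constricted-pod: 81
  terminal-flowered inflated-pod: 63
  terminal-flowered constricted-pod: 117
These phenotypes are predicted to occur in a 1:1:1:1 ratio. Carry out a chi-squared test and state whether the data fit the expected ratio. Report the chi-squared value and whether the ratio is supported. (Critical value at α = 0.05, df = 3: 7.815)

Total ratio parts = 4. Expected numbers out of 346:
  axial-flowered inflated-pod: 346 × 1/4 = 86.5
  axial-flowered constricted-pod: 346 × 1/4 = 86.5
  terminal-flowered inflated-pod: 346 × 1/4 = 86.5
  terminal-flowered constricted-pod: 346 × 1/4 = 86.5
χ² = Σ (O − E)² / E
  axial-flowered inflated-pod: (85 − 86.5)² / 86.5 = 0.0260
  axial-flowered constricted-pod: (81 − 86.5)² / 86.5 = 0.3497
  terminal-flowered inflated-pod: (63 − 86.5)² / 86.5 = 6.3844
  terminal-flowered constricted-pod: (117 − 86.5)² / 86.5 = 10.7543
χ² = 0.0260 + 0.3497 + 6.3844 + 10.7543 = 17.5144 ≈ 17.514
Degrees of freedom = 4 − 1 = 3; critical value at α = 0.05 is 7.815.
Since 17.514 > 7.815, we reject the null hypothesis — the data do not fit the 1:1:1:1 ratio.

17.514; not consistent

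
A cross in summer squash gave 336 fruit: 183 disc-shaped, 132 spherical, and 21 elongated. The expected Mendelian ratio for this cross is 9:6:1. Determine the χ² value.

0.476

Total ratio parts = 16. Expected numbers out of 336:
  disc-shaped: 336 × 9/16 = 189
  spherical: 336 × 6/16 = 126
  elongated: 336 × 1/16 = 21
χ² = Σ (O − E)² / E
  disc-shaped: (183 − 189)² / 189 = 0.1905
  spherical: (132 − 126)² / 126 = 0.2857
  elongated: (21 − 21)² / 21 = 0.0000
χ² = 0.1905 + 0.2857 + 0.0000 = 0.4762 ≈ 0.476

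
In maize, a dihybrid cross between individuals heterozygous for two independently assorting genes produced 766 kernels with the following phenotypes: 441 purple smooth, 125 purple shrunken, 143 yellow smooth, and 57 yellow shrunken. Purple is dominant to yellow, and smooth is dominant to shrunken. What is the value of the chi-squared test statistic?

4.395

A dihybrid F₂ with independent assortment and complete dominance at both loci gives a 9:3:3:1 phenotypic ratio.
The 9:3:3:1 ratio has 16 parts, so with N = 766 the expected counts are:
  purple smooth: 766 × 9/16 = 430.875
  purple shrunken: 766 × 3/16 = 143.625
  yellow smooth: 766 × 3/16 = 143.625
  yellow shrunken: 766 × 1/16 = 47.875
χ² = Σ (O − E)² / E
  purple smooth: (441 − 430.875)² / 430.875 = 0.2379
  purple shrunken: (125 − 143.625)² / 143.625 = 2.4153
  yellow smooth: (143 − 143.625)² / 143.625 = 0.0027
  yellow shrunken: (57 − 47.875)² / 47.875 = 1.7392
χ² = 0.2379 + 2.4153 + 0.0027 + 1.7392 = 4.3951 ≈ 4.395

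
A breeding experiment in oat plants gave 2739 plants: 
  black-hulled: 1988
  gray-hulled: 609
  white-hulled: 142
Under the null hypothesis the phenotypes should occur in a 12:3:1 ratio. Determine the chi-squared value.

The 12:3:1 ratio has 16 parts, so with N = 2739 the expected counts are:
  black-hulled: 2739 × 12/16 = 2054.25
  gray-hulled: 2739 × 3/16 = 513.5625
  white-hulled: 2739 × 1/16 = 171.1875
χ² = Σ (O − E)² / E
  black-hulled: (1988 − 2054.25)² / 2054.25 = 2.1366
  gray-hulled: (609 − 513.5625)² / 513.5625 = 17.7356
  white-hulled: (142 − 171.1875)² / 171.1875 = 4.9765
χ² = 2.1366 + 17.7356 + 4.9765 = 24.8487 ≈ 24.849

24.849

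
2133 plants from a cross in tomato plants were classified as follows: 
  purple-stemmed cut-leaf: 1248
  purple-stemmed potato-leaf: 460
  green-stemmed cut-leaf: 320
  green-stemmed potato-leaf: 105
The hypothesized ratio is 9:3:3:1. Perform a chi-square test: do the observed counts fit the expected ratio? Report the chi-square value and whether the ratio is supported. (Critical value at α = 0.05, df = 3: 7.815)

32.946; not consistent

The 9:3:3:1 ratio has 16 parts, so with N = 2133 the expected counts are:
  purple-stemmed cut-leaf: 2133 × 9/16 = 1199.8125
  purple-stemmed potato-leaf: 2133 × 3/16 = 399.9375
  green-stemmed cut-leaf: 2133 × 3/16 = 399.9375
  green-stemmed potato-leaf: 2133 × 1/16 = 133.3125
χ² = Σ (O − E)² / E
  purple-stemmed cut-leaf: (1248 − 1199.8125)² / 1199.8125 = 1.9353
  purple-stemmed potato-leaf: (460 − 399.9375)² / 399.9375 = 9.0202
  green-stemmed cut-leaf: (320 − 399.9375)² / 399.9375 = 15.9775
  green-stemmed potato-leaf: (105 − 133.3125)² / 133.3125 = 6.0129
χ² = 1.9353 + 9.0202 + 15.9775 + 6.0129 = 32.9459 ≈ 32.946
Degrees of freedom = 4 − 1 = 3; critical value at α = 0.05 is 7.815.
Since 32.946 > 7.815, we reject the null hypothesis — the data do not fit the 9:3:3:1 ratio.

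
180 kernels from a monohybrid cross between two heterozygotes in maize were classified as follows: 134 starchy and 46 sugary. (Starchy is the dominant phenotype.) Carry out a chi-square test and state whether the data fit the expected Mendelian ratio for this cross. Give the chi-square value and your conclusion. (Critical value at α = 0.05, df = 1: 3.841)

0.030; consistent

For a monohybrid cross between heterozygotes with complete dominance, the expected phenotypic ratio is 3:1.
Under the 3:1 hypothesis (Σ ratio = 4, N = 180):
  starchy: 180 × 3/4 = 135
  sugary: 180 × 1/4 = 45
χ² = Σ (O − E)² / E
  starchy: (134 − 135)² / 135 = 0.0074
  sugary: (46 − 45)² / 45 = 0.0222
χ² = 0.0074 + 0.0222 = 0.0296 ≈ 0.030
Degrees of freedom = 2 − 1 = 1; critical value at α = 0.05 is 3.841.
Since 0.030 < 3.841, we fail to reject the null hypothesis — the data are consistent with the 3:1 ratio.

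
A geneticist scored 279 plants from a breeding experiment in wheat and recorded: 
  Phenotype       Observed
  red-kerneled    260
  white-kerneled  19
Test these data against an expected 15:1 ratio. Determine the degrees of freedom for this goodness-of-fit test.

1

A goodness-of-fit test with 2 phenotype classes has df = 2 − 1 = 1.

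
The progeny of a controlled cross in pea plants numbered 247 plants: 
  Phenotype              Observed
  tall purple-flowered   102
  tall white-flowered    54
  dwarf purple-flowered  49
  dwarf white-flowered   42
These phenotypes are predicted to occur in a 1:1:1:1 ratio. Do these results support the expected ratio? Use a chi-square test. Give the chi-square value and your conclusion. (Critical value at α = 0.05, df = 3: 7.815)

36.158; not consistent

The 1:1:1:1 ratio has 4 parts, so with N = 247 the expected counts are:
  tall purple-flowered: 247 × 1/4 = 61.75
  tall white-flowered: 247 × 1/4 = 61.75
  dwarf purple-flowered: 247 × 1/4 = 61.75
  dwarf white-flowered: 247 × 1/4 = 61.75
χ² = Σ (O − E)² / E
  tall purple-flowered: (102 − 61.75)² / 61.75 = 26.2358
  tall white-flowered: (54 − 61.75)² / 61.75 = 0.9727
  dwarf purple-flowered: (49 − 61.75)² / 61.75 = 2.6326
  dwarf white-flowered: (42 − 61.75)² / 61.75 = 6.3168
χ² = 26.2358 + 0.9727 + 2.6326 + 6.3168 = 36.1579 ≈ 36.158
Degrees of freedom = 4 − 1 = 3; critical value at α = 0.05 is 7.815.
Since 36.158 > 7.815, we reject the null hypothesis — the data do not fit the 1:1:1:1 ratio.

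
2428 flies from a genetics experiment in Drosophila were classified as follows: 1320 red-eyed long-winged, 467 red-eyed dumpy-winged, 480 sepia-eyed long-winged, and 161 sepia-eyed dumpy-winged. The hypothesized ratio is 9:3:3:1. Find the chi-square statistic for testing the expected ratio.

Total ratio parts = 16. Expected numbers out of 2428:
  red-eyed long-winged: 2428 × 9/16 = 1365.75
  red-eyed dumpy-winged: 2428 × 3/16 = 455.25
  sepia-eyed long-winged: 2428 × 3/16 = 455.25
  sepia-eyed dumpy-winged: 2428 × 1/16 = 151.75
χ² = Σ (O − E)² / E
  red-eyed long-winged: (1320 − 1365.75)² / 1365.75 = 1.5325
  red-eyed dumpy-winged: (467 − 455.25)² / 455.25 = 0.3033
  sepia-eyed long-winged: (480 − 455.25)² / 455.25 = 1.3456
  sepia-eyed dumpy-winged: (161 − 151.75)² / 151.75 = 0.5638
χ² = 1.5325 + 0.3033 + 1.3456 + 0.5638 = 3.7452 ≈ 3.745

3.745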